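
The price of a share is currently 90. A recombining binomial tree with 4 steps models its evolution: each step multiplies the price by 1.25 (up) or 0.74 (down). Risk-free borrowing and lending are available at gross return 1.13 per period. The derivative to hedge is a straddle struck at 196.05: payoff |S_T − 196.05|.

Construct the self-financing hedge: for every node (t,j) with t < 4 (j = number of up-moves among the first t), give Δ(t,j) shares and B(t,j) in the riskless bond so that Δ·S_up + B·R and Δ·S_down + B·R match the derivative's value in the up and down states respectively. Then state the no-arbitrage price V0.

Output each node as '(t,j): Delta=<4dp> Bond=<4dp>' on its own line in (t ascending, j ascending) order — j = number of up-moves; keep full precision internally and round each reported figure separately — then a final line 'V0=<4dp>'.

Under the risk-neutral measure, an up-move has probability p* = (R−d)/(u−d) = 0.7647 and values discount at R = 1.13.
Payoff layer (t=4): V(4,0)=169.0621, V(4,1)=150.4623, V(4,2)=119.0438, V(4,3)=65.9719, V(4,4)=23.6766
  t=3,j=0: stock 36.4702 → up 45.5877 (V=150.4623), down 26.9879 (V=169.0621). Price 137.0254; hedge Δ=-1.0000, bond B=173.4956.
  t=3,j=1: stock 61.6050 → up 77.0062 (V=119.0438), down 45.5877 (V=150.4623). Price 111.8906; hedge Δ=-1.0000, bond B=173.4956.
  t=3,j=2: stock 104.0625 → up 130.0781 (V=65.9719), down 77.0062 (V=119.0438). Price 69.4331; hedge Δ=-1.0000, bond B=173.4956.
  t=3,j=3: stock 175.7812 → up 219.7266 (V=23.6766), down 130.0781 (V=65.9719). Price 29.7596; hedge Δ=-0.4718, bond B=112.6916.
  t=2,j=0: stock 49.2840 → up 61.6050 (V=111.8906), down 36.4702 (V=137.0254). Price 104.2519; hedge Δ=-1.0000, bond B=153.5359.
  t=2,j=1: stock 83.2500 → up 104.0625 (V=69.4331), down 61.6050 (V=111.8906). Price 70.2859; hedge Δ=-1.0000, bond B=153.5359.
  t=2,j=2: stock 140.6250 → up 175.7812 (V=29.7596), down 104.0625 (V=69.4331). Price 34.5970; hedge Δ=-0.5532, bond B=112.3880.
  t=1,j=0: stock 66.6000 → up 83.2500 (V=70.2859), down 49.2840 (V=104.2519). Price 69.2725; hedge Δ=-1.0000, bond B=135.8725.
  t=1,j=1: stock 112.5000 → up 140.6250 (V=34.5970), down 83.2500 (V=70.2859). Price 38.0481; hedge Δ=-0.6220, bond B=108.0264.
  t=0,j=0: stock 90.0000 → up 112.5000 (V=38.0481), down 66.6000 (V=69.2725). Price 40.1726; hedge Δ=-0.6803, bond B=101.3968.
Self-financing check: at every node Δ·S+B equals the discounted successor values.

(0,0): Delta=-0.6803 Bond=101.3968
(1,0): Delta=-1.0000 Bond=135.8725
(1,1): Delta=-0.6220 Bond=108.0264
(2,0): Delta=-1.0000 Bond=153.5359
(2,1): Delta=-1.0000 Bond=153.5359
(2,2): Delta=-0.5532 Bond=112.3880
(3,0): Delta=-1.0000 Bond=173.4956
(3,1): Delta=-1.0000 Bond=173.4956
(3,2): Delta=-1.0000 Bond=173.4956
(3,3): Delta=-0.4718 Bond=112.6916
V0=40.1726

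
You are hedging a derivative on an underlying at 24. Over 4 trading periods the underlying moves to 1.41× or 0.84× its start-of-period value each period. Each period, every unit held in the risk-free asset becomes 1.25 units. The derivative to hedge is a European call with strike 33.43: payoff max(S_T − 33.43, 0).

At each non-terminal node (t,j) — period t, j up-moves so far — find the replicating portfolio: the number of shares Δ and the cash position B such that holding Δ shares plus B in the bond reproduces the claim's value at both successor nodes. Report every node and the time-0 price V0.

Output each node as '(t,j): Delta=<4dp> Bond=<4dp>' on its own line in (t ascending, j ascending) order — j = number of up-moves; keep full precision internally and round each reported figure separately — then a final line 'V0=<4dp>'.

(0,0): Delta=0.9082 Bond=-11.0862
(1,0): Delta=0.6637 Bond=-8.9280
(1,1): Delta=0.9650 Bond=-15.7816
(2,0): Delta=0.0141 Bond=-0.1610
(2,1): Delta=0.8147 Bond=-15.4523
(2,2): Delta=1.0000 Bond=-21.3952
(3,0): Delta=0.0000 Bond=0.0000
(3,1): Delta=0.0174 Bond=-0.2797
(3,2): Delta=1.0000 Bond=-26.7440
(3,3): Delta=1.0000 Bond=-26.7440
V0=10.7103

Risk-neutral probability p* = (R−d)/(u−d) = (1.25−0.84)/(1.41−0.84) = 0.7193.
Terminal values V(4,·): V(4,0)=0.0000, V(4,1)=0.0000, V(4,2)=0.2373, V(4,3)=23.0829, V(4,4)=61.4310
(3,0): S=14.2249. Δ = (V_up−V_dn)/(S_up−S_dn) = (0.0000−0.0000)/(20.0571−11.9489) = 0.0000. V = [p*·0.0000 + (1−p*)·0.0000]/1.25 = 0.0000. B = V − Δ·S = 0.0000.
(3,1): S=23.8775. Δ = (V_up−V_dn)/(S_up−S_dn) = (0.2373−0.0000)/(33.6673−20.0571) = 0.0174. V = [p*·0.2373 + (1−p*)·0.0000]/1.25 = 0.1365. B = V − Δ·S = -0.2797.
(3,2): S=40.0801. Δ = (V_up−V_dn)/(S_up−S_dn) = (23.0829−0.2373)/(56.5129−33.6673) = 1.0000. V = [p*·23.0829 + (1−p*)·0.2373]/1.25 = 13.3361. B = V − Δ·S = -26.7440.
(3,3): S=67.2773. Δ = (V_up−V_dn)/(S_up−S_dn) = (61.4310−23.0829)/(94.8610−56.5129) = 1.0000. V = [p*·61.4310 + (1−p*)·23.0829]/1.25 = 40.5333. B = V − Δ·S = -26.7440.
(2,0): S=16.9344. Δ = (V_up−V_dn)/(S_up−S_dn) = (0.1365−0.0000)/(23.8775−14.2249) = 0.0141. V = [p*·0.1365 + (1−p*)·0.0000]/1.25 = 0.0786. B = V − Δ·S = -0.1610.
(2,1): S=28.4256. Δ = (V_up−V_dn)/(S_up−S_dn) = (13.3361−0.1365)/(40.0801−23.8775) = 0.8147. V = [p*·13.3361 + (1−p*)·0.1365]/1.25 = 7.7048. B = V − Δ·S = -15.4523.
(2,2): S=47.7144. Δ = (V_up−V_dn)/(S_up−S_dn) = (40.5333−13.3361)/(67.2773−40.0801) = 1.0000. V = [p*·40.5333 + (1−p*)·13.3361]/1.25 = 26.3192. B = V − Δ·S = -21.3952.
(1,0): S=20.1600. Δ = (V_up−V_dn)/(S_up−S_dn) = (7.7048−0.0786)/(28.4256−16.9344) = 0.6637. V = [p*·7.7048 + (1−p*)·0.0786]/1.25 = 4.4513. B = V − Δ·S = -8.9280.
(1,1): S=33.8400. Δ = (V_up−V_dn)/(S_up−S_dn) = (26.3192−7.7048)/(47.7144−28.4256) = 0.9650. V = [p*·26.3192 + (1−p*)·7.7048]/1.25 = 16.8753. B = V − Δ·S = -15.7816.
(0,0): S=24.0000. Δ = (V_up−V_dn)/(S_up−S_dn) = (16.8753−4.4513)/(33.8400−20.1600) = 0.9082. V = [p*·16.8753 + (1−p*)·4.4513]/1.25 = 10.7103. B = V − Δ·S = -11.0862.
Check: Δ(0,0)·S0 + B(0,0) = 10.7103 = V0.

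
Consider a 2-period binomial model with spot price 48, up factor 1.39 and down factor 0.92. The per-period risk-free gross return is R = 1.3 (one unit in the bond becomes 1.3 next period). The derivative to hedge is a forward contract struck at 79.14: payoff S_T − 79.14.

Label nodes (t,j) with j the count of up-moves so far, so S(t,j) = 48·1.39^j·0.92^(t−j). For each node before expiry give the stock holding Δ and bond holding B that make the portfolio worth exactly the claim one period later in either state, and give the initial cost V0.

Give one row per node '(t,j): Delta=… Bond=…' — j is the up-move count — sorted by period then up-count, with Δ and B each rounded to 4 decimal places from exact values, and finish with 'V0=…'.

The replicating-portfolio and risk-neutral prices coincide; use p* = (1.3−0.92)/(1.39−0.92) = 0.8085 for the latter.
Terminal values V(2,·): V(2,0)=-38.5128, V(2,1)=-17.7576, V(2,2)=13.6008
(1,0): S=44.1600. Δ = (V_up−V_dn)/(S_up−S_dn) = (-17.7576−-38.5128)/(61.3824−40.6272) = 1.0000. V = [p*·-17.7576 + (1−p*)·-38.5128]/1.3 = -16.7169. B = V − Δ·S = -60.8769.
(1,1): S=66.7200. Δ = (V_up−V_dn)/(S_up−S_dn) = (13.6008−-17.7576)/(92.7408−61.3824) = 1.0000. V = [p*·13.6008 + (1−p*)·-17.7576]/1.3 = 5.8431. B = V − Δ·S = -60.8769.
(0,0): S=48.0000. Δ = (V_up−V_dn)/(S_up−S_dn) = (5.8431−-16.7169)/(66.7200−44.1600) = 1.0000. V = [p*·5.8431 + (1−p*)·-16.7169]/1.3 = 1.1716. B = V − Δ·S = -46.8284.
Each (Δ,B) replicates both successor values, so the strategy is self-financing and V0 is arbitrage-free.

(0,0): Delta=1.0000 Bond=-46.8284
(1,0): Delta=1.0000 Bond=-60.8769
(1,1): Delta=1.0000 Bond=-60.8769
V0=1.1716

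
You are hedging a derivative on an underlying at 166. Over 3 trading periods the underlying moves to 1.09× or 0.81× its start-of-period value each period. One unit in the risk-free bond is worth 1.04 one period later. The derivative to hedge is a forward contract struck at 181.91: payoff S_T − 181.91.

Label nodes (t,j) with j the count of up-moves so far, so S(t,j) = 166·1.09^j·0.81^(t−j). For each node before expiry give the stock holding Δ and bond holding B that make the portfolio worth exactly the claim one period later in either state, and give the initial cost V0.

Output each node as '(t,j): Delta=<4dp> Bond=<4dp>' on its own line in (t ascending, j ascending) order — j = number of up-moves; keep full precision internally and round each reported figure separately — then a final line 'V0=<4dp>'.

(0,0): Delta=1.0000 Bond=-161.7173
(1,0): Delta=1.0000 Bond=-168.1860
(1,1): Delta=1.0000 Bond=-168.1860
(2,0): Delta=1.0000 Bond=-174.9135
(2,1): Delta=1.0000 Bond=-174.9135
(2,2): Delta=1.0000 Bond=-174.9135
V0=4.2827

Under the risk-neutral measure, an up-move has probability p* = (R−d)/(u−d) = 0.8214 and values discount at R = 1.04.
Payoff layer (t=3): V(3,0)=-93.6908, V(3,1)=-63.1953, V(3,2)=-22.1581, V(3,3)=33.0648
  t=2,j=0: stock 108.9126 → up 118.7147 (V=-63.1953), down 88.2192 (V=-93.6908). Price -66.0009; hedge Δ=1.0000, bond B=-174.9135.
  t=2,j=1: stock 146.5614 → up 159.7519 (V=-22.1581), down 118.7147 (V=-63.1953). Price -28.3521; hedge Δ=1.0000, bond B=-174.9135.
  t=2,j=2: stock 197.2246 → up 214.9748 (V=33.0648), down 159.7519 (V=-22.1581). Price 22.3111; hedge Δ=1.0000, bond B=-174.9135.
  t=1,j=0: stock 134.4600 → up 146.5614 (V=-28.3521), down 108.9126 (V=-66.0009). Price -33.7260; hedge Δ=1.0000, bond B=-168.1860.
  t=1,j=1: stock 180.9400 → up 197.2246 (V=22.3111), down 146.5614 (V=-28.3521). Price 12.7540; hedge Δ=1.0000, bond B=-168.1860.
  t=0,j=0: stock 166.0000 → up 180.9400 (V=12.7540), down 134.4600 (V=-33.7260). Price 4.2827; hedge Δ=1.0000, bond B=-161.7173.
Root portfolio cost Δ·166+B reproduces V0=4.2827.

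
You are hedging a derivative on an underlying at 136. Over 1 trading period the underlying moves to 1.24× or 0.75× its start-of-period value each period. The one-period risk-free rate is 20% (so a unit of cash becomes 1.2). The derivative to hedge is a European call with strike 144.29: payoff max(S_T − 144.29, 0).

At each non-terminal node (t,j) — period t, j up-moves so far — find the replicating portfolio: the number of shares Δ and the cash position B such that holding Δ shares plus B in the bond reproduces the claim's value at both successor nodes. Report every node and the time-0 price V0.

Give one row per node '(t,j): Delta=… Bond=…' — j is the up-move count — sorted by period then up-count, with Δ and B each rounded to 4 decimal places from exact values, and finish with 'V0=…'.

Under the risk-neutral measure, an up-move has probability p* = (R−d)/(u−d) = 0.9184 and values discount at R = 1.2.
Terminal payoffs: V(1,0)=0.0000, V(1,1)=24.3500
  t=0,j=0: stock 136.0000 → up 168.6400 (V=24.3500), down 102.0000 (V=0.0000). Price 18.6352; hedge Δ=0.3654, bond B=-31.0587.
Check: Δ(0,0)·S0 + B(0,0) = 18.6352 = V0.

(0,0): Delta=0.3654 Bond=-31.0587
V0=18.6352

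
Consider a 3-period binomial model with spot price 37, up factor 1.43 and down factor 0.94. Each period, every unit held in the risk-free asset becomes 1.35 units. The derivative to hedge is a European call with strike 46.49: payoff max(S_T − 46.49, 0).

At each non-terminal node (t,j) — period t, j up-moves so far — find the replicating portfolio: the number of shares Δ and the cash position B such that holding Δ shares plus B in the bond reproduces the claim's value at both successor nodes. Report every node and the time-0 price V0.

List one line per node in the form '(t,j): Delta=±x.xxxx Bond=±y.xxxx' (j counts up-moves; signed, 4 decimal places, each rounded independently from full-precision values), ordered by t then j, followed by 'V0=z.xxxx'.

(0,0): Delta=0.9873 Bond=-18.3973
(1,0): Delta=0.8882 Bond=-21.3891
(1,1): Delta=1.0000 Bond=-25.5089
(2,0): Delta=0.0163 Bond=-0.3713
(2,1): Delta=1.0000 Bond=-34.4370
(2,2): Delta=1.0000 Bond=-34.4370
V0=18.1324

Risk-neutral probability p* = (R−d)/(u−d) = (1.35−0.94)/(1.43−0.94) = 0.8367.
Terminal values V(3,·): V(3,0)=0.0000, V(3,1)=0.2613, V(3,2)=24.6316, V(3,3)=61.7057
Node (2,0) S=32.6932: V=(p*·0.2613+(1−p*)·0.0000)/1.35=0.1619; Δ=(0.2613−0.0000)/(46.7513−30.7316)=0.0163; B=V−Δ·S=-0.3713
Node (2,1) S=49.7354: V=(p*·24.6316+(1−p*)·0.2613)/1.35=15.2984; Δ=(24.6316−0.2613)/(71.1216−46.7513)=1.0000; B=V−Δ·S=-34.4370
Node (2,2) S=75.6613: V=(p*·61.7057+(1−p*)·24.6316)/1.35=41.2243; Δ=(61.7057−24.6316)/(108.1957−71.1216)=1.0000; B=V−Δ·S=-34.4370
Node (1,0) S=34.7800: V=(p*·15.2984+(1−p*)·0.1619)/1.35=9.5016; Δ=(15.2984−0.1619)/(49.7354−32.6932)=0.8882; B=V−Δ·S=-21.3891
Node (1,1) S=52.9100: V=(p*·41.2243+(1−p*)·15.2984)/1.35=27.4011; Δ=(41.2243−15.2984)/(75.6613−49.7354)=1.0000; B=V−Δ·S=-25.5089
Node (0,0) S=37.0000: V=(p*·27.4011+(1−p*)·9.5016)/1.35=18.1324; Δ=(27.4011−9.5016)/(52.9100−34.7800)=0.9873; B=V−Δ·S=-18.3973
Root portfolio cost Δ·37+B reproduces V0=18.1324.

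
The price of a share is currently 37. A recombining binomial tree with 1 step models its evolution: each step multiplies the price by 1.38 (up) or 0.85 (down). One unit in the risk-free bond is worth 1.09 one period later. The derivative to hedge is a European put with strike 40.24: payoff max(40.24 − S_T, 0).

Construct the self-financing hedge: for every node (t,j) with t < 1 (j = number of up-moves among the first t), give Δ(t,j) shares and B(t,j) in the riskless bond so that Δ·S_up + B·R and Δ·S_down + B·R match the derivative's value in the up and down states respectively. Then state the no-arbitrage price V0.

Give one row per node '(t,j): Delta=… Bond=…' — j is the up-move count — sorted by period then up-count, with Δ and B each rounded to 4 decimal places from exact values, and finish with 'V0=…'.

The replicating-portfolio and risk-neutral prices coincide; use p* = (1.09−0.85)/(1.38−0.85) = 0.4528 for the latter.
At expiry t=1: V(1,0)=8.7900, V(1,1)=0.0000
Node (0,0) S=37.0000: V=(p*·0.0000+(1−p*)·8.7900)/1.09=4.4125; Δ=(0.0000−8.7900)/(51.0600−31.4500)=-0.4482; B=V−Δ·S=20.9974
Self-financing check: at every node Δ·S+B equals the discounted successor values.

(0,0): Delta=-0.4482 Bond=20.9974
V0=4.4125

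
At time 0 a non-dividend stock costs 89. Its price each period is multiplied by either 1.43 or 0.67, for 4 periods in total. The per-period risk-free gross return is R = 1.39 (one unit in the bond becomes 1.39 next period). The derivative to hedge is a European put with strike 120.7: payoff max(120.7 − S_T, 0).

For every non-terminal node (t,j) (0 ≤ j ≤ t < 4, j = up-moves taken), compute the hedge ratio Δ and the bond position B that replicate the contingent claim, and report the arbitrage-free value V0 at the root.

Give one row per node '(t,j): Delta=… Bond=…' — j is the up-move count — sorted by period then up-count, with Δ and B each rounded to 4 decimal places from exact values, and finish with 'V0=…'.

The replicating-portfolio and risk-neutral prices coincide; use p* = (1.39−0.67)/(1.43−0.67) = 0.9474 for the latter.
At expiry t=4: V(4,0)=102.7655, V(4,1)=82.4219, V(4,2)=39.0020, V(4,3)=0.0000, V(4,4)=0.0000
  t=3,j=0: stock 26.7679 → up 38.2781 (V=82.4219), down 17.9345 (V=102.7655). Price 60.0666; hedge Δ=-1.0000, bond B=86.8345.
  t=3,j=1: stock 57.1315 → up 81.6980 (V=39.0020), down 38.2781 (V=82.4219). Price 29.7030; hedge Δ=-1.0000, bond B=86.8345.
  t=3,j=2: stock 121.9374 → up 174.3705 (V=0.0000), down 81.6980 (V=39.0020). Price 1.4768; hedge Δ=-0.4209, bond B=52.7951.
  t=3,j=3: stock 260.2544 → up 372.1638 (V=0.0000), down 174.3705 (V=0.0000). Price 0.0000; hedge Δ=0.0000, bond B=0.0000.
  t=2,j=0: stock 39.9521 → up 57.1315 (V=29.7030), down 26.7679 (V=60.0666). Price 22.5188; hedge Δ=-1.0000, bond B=62.4709.
  t=2,j=1: stock 85.2709 → up 121.9374 (V=1.4768), down 57.1315 (V=29.7030). Price 2.1312; hedge Δ=-0.4356, bond B=39.2710.
  t=2,j=2: stock 181.9961 → up 260.2544 (V=0.0000), down 121.9374 (V=1.4768). Price 0.0559; hedge Δ=-0.0107, bond B=1.9991.
  t=1,j=0: stock 59.6300 → up 85.2709 (V=2.1312), down 39.9521 (V=22.5188). Price 2.3052; hedge Δ=-0.4499, bond B=29.1310.
  t=1,j=1: stock 127.2700 → up 181.9961 (V=0.0559), down 85.2709 (V=2.1312). Price 0.1188; hedge Δ=-0.0215, bond B=2.8495.
  t=0,j=0: stock 89.0000 → up 127.2700 (V=0.1188), down 59.6300 (V=2.3052). Price 0.1683; hedge Δ=-0.0323, bond B=3.0451.
The time-0 hedge costs 0.1683, which is the no-arbitrage price.

(0,0): Delta=-0.0323 Bond=3.0451
(1,0): Delta=-0.4499 Bond=29.1310
(1,1): Delta=-0.0215 Bond=2.8495
(2,0): Delta=-1.0000 Bond=62.4709
(2,1): Delta=-0.4356 Bond=39.2710
(2,2): Delta=-0.0107 Bond=1.9991
(3,0): Delta=-1.0000 Bond=86.8345
(3,1): Delta=-1.0000 Bond=86.8345
(3,2): Delta=-0.4209 Bond=52.7951
(3,3): Delta=0.0000 Bond=0.0000
V0=0.1683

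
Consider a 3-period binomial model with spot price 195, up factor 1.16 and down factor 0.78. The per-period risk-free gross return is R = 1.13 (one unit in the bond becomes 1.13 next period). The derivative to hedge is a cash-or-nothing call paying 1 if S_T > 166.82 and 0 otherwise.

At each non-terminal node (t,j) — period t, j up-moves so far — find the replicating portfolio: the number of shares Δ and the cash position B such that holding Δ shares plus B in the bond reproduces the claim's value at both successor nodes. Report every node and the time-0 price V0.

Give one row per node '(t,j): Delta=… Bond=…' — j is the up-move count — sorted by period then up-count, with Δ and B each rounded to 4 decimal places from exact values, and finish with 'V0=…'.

Risk-neutral probability p* = (R−d)/(u−d) = (1.13−0.78)/(1.16−0.78) = 0.9211.
Payoff layer (t=3): V(3,0)=0.0000, V(3,1)=0.0000, V(3,2)=1.0000, V(3,3)=1.0000
  t=2,j=0: stock 118.6380 → up 137.6201 (V=0.0000), down 92.5376 (V=0.0000). Price 0.0000; hedge Δ=0.0000, bond B=0.0000.
  t=2,j=1: stock 176.4360 → up 204.6658 (V=1.0000), down 137.6201 (V=0.0000). Price 0.8151; hedge Δ=0.0149, bond B=-1.8165.
  t=2,j=2: stock 262.3920 → up 304.3747 (V=1.0000), down 204.6658 (V=1.0000). Price 0.8850; hedge Δ=0.0000, bond B=0.8850.
  t=1,j=0: stock 152.1000 → up 176.4360 (V=0.8151), down 118.6380 (V=0.0000). Price 0.6644; hedge Δ=0.0141, bond B=-1.4806.
  t=1,j=1: stock 226.2000 → up 262.3920 (V=0.8850), down 176.4360 (V=0.8151). Price 0.7783; hedge Δ=0.0008, bond B=0.5944.
  t=0,j=0: stock 195.0000 → up 226.2000 (V=0.7783), down 152.1000 (V=0.6644). Price 0.6808; hedge Δ=0.0015, bond B=0.3811.
Check: Δ(0,0)·S0 + B(0,0) = 0.6808 = V0.

(0,0): Delta=0.0015 Bond=0.3811
(1,0): Delta=0.0141 Bond=-1.4806
(1,1): Delta=0.0008 Bond=0.5944
(2,0): Delta=0.0000 Bond=0.0000
(2,1): Delta=0.0149 Bond=-1.8165
(2,2): Delta=0.0000 Bond=0.8850
V0=0.6808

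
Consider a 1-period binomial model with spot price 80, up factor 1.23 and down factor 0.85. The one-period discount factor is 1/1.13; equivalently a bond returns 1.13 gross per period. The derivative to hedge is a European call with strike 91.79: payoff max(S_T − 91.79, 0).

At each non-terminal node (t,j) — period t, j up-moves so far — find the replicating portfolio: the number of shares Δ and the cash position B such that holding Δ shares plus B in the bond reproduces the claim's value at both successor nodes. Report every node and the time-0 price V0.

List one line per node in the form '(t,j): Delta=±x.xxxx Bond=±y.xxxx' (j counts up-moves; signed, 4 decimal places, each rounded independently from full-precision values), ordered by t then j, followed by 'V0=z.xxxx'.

(0,0): Delta=0.2174 Bond=-13.0845
V0=4.3102

Since d<R<u, set p* = (R−d)/(u−d) = 0.7368; price each node as the discounted p*-expectation of its children.
Terminal payoffs: V(1,0)=0.0000, V(1,1)=6.6100
  t=0,j=0: stock 80.0000 → up 98.4000 (V=6.6100), down 68.0000 (V=0.0000). Price 4.3102; hedge Δ=0.2174, bond B=-13.0845.
Root portfolio cost Δ·80+B reproduces V0=4.3102.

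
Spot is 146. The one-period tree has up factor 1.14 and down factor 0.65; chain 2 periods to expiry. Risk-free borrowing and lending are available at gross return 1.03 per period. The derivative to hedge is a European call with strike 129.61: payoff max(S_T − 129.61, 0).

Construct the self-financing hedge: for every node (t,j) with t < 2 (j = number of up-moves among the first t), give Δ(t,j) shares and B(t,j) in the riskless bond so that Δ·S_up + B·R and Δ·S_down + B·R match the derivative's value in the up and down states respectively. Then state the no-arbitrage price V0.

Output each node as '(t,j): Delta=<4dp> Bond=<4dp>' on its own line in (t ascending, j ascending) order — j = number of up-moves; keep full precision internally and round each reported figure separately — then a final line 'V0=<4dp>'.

No-arbitrage ⇒ martingale measure with p* = (R−d)/(u−d) = 0.7755.
Terminal values V(2,·): V(2,0)=0.0000, V(2,1)=0.0000, V(2,2)=60.1316
  t=1,j=0: stock 94.9000 → up 108.1860 (V=0.0000), down 61.6850 (V=0.0000). Price 0.0000; hedge Δ=0.0000, bond B=0.0000.
  t=1,j=1: stock 166.4400 → up 189.7416 (V=60.1316), down 108.1860 (V=0.0000). Price 45.2744; hedge Δ=0.7373, bond B=-77.4431.
  t=0,j=0: stock 146.0000 → up 166.4400 (V=45.2744), down 94.9000 (V=0.0000). Price 34.0881; hedge Δ=0.6329, bond B=-58.3087.
The time-0 hedge costs 34.0881, which is the no-arbitrage price.

(0,0): Delta=0.6329 Bond=-58.3087
(1,0): Delta=0.0000 Bond=0.0000
(1,1): Delta=0.7373 Bond=-77.4431
V0=34.0881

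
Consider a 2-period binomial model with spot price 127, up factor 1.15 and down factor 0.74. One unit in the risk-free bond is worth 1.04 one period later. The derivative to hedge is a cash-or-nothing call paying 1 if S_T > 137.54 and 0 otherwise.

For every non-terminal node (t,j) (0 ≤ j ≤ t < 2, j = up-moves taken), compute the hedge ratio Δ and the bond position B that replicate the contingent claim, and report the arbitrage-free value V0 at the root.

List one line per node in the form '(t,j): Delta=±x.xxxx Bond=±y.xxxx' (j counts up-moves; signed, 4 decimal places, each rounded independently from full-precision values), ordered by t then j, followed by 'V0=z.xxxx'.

Under the risk-neutral measure, an up-move has probability p* = (R−d)/(u−d) = 0.7317 and values discount at R = 1.04.
Terminal values V(2,·): V(2,0)=0.0000, V(2,1)=0.0000, V(2,2)=1.0000
(1,0): S=93.9800. Δ = (V_up−V_dn)/(S_up−S_dn) = (0.0000−0.0000)/(108.0770−69.5452) = 0.0000. V = [p*·0.0000 + (1−p*)·0.0000]/1.04 = 0.0000. B = V − Δ·S = 0.0000.
(1,1): S=146.0500. Δ = (V_up−V_dn)/(S_up−S_dn) = (1.0000−0.0000)/(167.9575−108.0770) = 0.0167. V = [p*·1.0000 + (1−p*)·0.0000]/1.04 = 0.7036. B = V − Δ·S = -1.7355.
(0,0): S=127.0000. Δ = (V_up−V_dn)/(S_up−S_dn) = (0.7036−0.0000)/(146.0500−93.9800) = 0.0135. V = [p*·0.7036 + (1−p*)·0.0000]/1.04 = 0.4950. B = V − Δ·S = -1.2210.
Self-financing check: at every node Δ·S+B equals the discounted successor values.

(0,0): Delta=0.0135 Bond=-1.2210
(1,0): Delta=0.0000 Bond=0.0000
(1,1): Delta=0.0167 Bond=-1.7355
V0=0.4950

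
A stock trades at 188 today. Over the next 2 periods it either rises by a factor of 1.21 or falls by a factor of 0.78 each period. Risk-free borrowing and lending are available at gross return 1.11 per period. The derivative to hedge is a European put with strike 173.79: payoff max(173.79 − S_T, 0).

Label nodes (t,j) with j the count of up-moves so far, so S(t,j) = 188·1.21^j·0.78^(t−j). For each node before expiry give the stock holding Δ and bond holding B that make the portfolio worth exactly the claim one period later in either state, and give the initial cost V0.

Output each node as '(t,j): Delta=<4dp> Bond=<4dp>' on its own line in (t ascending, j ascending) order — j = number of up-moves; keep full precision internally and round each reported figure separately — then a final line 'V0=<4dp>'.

(0,0): Delta=-0.1540 Bond=31.5550
(1,0): Delta=-0.9422 Bond=150.6119
(1,1): Delta=0.0000 Bond=0.0000
V0=2.6078

No-arbitrage ⇒ martingale measure with p* = (R−d)/(u−d) = 0.7674.
Terminal values V(2,·): V(2,0)=59.4108, V(2,1)=0.0000, V(2,2)=0.0000
(1,0): S=146.6400. Δ = (V_up−V_dn)/(S_up−S_dn) = (0.0000−59.4108)/(177.4344−114.3792) = -0.9422. V = [p*·0.0000 + (1−p*)·59.4108]/1.11 = 12.4473. B = V − Δ·S = 150.6119.
(1,1): S=227.4800. Δ = (V_up−V_dn)/(S_up−S_dn) = (0.0000−0.0000)/(275.2508−177.4344) = 0.0000. V = [p*·0.0000 + (1−p*)·0.0000]/1.11 = 0.0000. B = V − Δ·S = 0.0000.
(0,0): S=188.0000. Δ = (V_up−V_dn)/(S_up−S_dn) = (0.0000−12.4473)/(227.4800−146.6400) = -0.1540. V = [p*·0.0000 + (1−p*)·12.4473]/1.11 = 2.6078. B = V − Δ·S = 31.5550.
Root portfolio cost Δ·188+B reproduces V0=2.6078.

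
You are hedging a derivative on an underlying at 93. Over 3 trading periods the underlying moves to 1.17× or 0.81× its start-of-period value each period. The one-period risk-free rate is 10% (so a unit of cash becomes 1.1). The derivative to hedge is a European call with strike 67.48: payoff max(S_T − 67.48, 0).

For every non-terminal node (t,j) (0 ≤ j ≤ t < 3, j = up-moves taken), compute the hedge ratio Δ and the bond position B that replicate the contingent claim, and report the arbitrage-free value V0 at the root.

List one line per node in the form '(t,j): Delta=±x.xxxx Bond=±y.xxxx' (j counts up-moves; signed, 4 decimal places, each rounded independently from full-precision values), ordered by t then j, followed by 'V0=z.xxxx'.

(0,0): Delta=0.9831 Bond=-49.0318
(1,0): Delta=0.8823 Bond=-46.3385
(1,1): Delta=1.0000 Bond=-55.7686
(2,0): Delta=0.1780 Bond=-7.9982
(2,1): Delta=1.0000 Bond=-61.3455
(2,2): Delta=1.0000 Bond=-61.3455
V0=42.4010

Risk-neutral probability p* = (R−d)/(u−d) = (1.1−0.81)/(1.17−0.81) = 0.8056.
Terminal values V(3,·): V(3,0)=0.0000, V(3,1)=3.9102, V(3,2)=35.6392, V(3,3)=81.4700
(2,0): S=61.0173. Δ = (V_up−V_dn)/(S_up−S_dn) = (3.9102−0.0000)/(71.3902−49.4240) = 0.1780. V = [p*·3.9102 + (1−p*)·0.0000]/1.1 = 2.8636. B = V − Δ·S = -7.9982.
(2,1): S=88.1361. Δ = (V_up−V_dn)/(S_up−S_dn) = (35.6392−3.9102)/(103.1192−71.3902) = 1.0000. V = [p*·35.6392 + (1−p*)·3.9102]/1.1 = 26.7906. B = V − Δ·S = -61.3455.
(2,2): S=127.3077. Δ = (V_up−V_dn)/(S_up−S_dn) = (81.4700−35.6392)/(148.9500−103.1192) = 1.0000. V = [p*·81.4700 + (1−p*)·35.6392]/1.1 = 65.9622. B = V − Δ·S = -61.3455.
(1,0): S=75.3300. Δ = (V_up−V_dn)/(S_up−S_dn) = (26.7906−2.8636)/(88.1361−61.0173) = 0.8823. V = [p*·26.7906 + (1−p*)·2.8636]/1.1 = 20.1256. B = V − Δ·S = -46.3385.
(1,1): S=108.8100. Δ = (V_up−V_dn)/(S_up−S_dn) = (65.9622−26.7906)/(127.3077−88.1361) = 1.0000. V = [p*·65.9622 + (1−p*)·26.7906]/1.1 = 53.0414. B = V − Δ·S = -55.7686.
(0,0): S=93.0000. Δ = (V_up−V_dn)/(S_up−S_dn) = (53.0414−20.1256)/(108.8100−75.3300) = 0.9831. V = [p*·53.0414 + (1−p*)·20.1256]/1.1 = 42.4010. B = V − Δ·S = -49.0318.
Each (Δ,B) replicates both successor values, so the strategy is self-financing and V0 is arbitrage-free.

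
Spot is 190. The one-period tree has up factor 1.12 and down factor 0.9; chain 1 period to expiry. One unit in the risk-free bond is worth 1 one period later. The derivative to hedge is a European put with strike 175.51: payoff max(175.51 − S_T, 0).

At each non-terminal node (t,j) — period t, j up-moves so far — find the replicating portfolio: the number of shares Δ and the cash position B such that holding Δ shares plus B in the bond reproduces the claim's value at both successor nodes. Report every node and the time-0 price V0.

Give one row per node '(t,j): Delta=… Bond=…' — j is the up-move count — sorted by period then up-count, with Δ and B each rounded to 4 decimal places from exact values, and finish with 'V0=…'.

(0,0): Delta=-0.1079 Bond=22.9600
V0=2.4600

The replicating-portfolio and risk-neutral prices coincide; use p* = (1−0.9)/(1.12−0.9) = 0.4545 for the latter.
At expiry t=1: V(1,0)=4.5100, V(1,1)=0.0000
  t=0,j=0: stock 190.0000 → up 212.8000 (V=0.0000), down 171.0000 (V=4.5100). Price 2.4600; hedge Δ=-0.1079, bond B=22.9600.
Root portfolio cost Δ·190+B reproduces V0=2.4600.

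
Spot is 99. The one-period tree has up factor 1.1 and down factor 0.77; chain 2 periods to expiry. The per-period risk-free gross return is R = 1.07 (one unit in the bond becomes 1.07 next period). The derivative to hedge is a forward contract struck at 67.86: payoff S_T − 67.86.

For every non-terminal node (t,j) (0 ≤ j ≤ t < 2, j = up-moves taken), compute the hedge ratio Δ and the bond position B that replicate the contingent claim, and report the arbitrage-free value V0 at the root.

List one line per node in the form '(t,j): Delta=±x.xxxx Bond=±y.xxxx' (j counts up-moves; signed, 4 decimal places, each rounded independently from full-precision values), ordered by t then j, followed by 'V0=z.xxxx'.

(0,0): Delta=1.0000 Bond=-59.2716
(1,0): Delta=1.0000 Bond=-63.4206
(1,1): Delta=1.0000 Bond=-63.4206
V0=39.7284

Under the risk-neutral measure, an up-move has probability p* = (R−d)/(u−d) = 0.9091 and values discount at R = 1.07.
At expiry t=2: V(2,0)=-9.1629, V(2,1)=15.9930, V(2,2)=51.9300
  t=1,j=0: stock 76.2300 → up 83.8530 (V=15.9930), down 58.6971 (V=-9.1629). Price 12.8094; hedge Δ=1.0000, bond B=-63.4206.
  t=1,j=1: stock 108.9000 → up 119.7900 (V=51.9300), down 83.8530 (V=15.9930). Price 45.4794; hedge Δ=1.0000, bond B=-63.4206.
  t=0,j=0: stock 99.0000 → up 108.9000 (V=45.4794), down 76.2300 (V=12.8094). Price 39.7284; hedge Δ=1.0000, bond B=-59.2716.
Check: Δ(0,0)·S0 + B(0,0) = 39.7284 = V0.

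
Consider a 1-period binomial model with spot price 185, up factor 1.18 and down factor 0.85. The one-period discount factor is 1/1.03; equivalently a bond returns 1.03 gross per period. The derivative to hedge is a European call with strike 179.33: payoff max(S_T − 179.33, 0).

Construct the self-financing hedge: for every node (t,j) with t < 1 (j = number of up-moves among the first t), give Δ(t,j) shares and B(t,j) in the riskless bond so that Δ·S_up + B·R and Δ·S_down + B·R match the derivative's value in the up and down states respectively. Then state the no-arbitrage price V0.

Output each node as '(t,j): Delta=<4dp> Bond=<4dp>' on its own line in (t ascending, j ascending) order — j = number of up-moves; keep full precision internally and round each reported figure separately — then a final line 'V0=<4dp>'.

(0,0): Delta=0.6383 Bond=-97.4537
V0=20.6372

The replicating-portfolio and risk-neutral prices coincide; use p* = (1.03−0.85)/(1.18−0.85) = 0.5455 for the latter.
At expiry t=1: V(1,0)=0.0000, V(1,1)=38.9700
(0,0): S=185.0000. Δ = (V_up−V_dn)/(S_up−S_dn) = (38.9700−0.0000)/(218.3000−157.2500) = 0.6383. V = [p*·38.9700 + (1−p*)·0.0000]/1.03 = 20.6372. B = V − Δ·S = -97.4537.
The time-0 hedge costs 20.6372, which is the no-arbitrage price.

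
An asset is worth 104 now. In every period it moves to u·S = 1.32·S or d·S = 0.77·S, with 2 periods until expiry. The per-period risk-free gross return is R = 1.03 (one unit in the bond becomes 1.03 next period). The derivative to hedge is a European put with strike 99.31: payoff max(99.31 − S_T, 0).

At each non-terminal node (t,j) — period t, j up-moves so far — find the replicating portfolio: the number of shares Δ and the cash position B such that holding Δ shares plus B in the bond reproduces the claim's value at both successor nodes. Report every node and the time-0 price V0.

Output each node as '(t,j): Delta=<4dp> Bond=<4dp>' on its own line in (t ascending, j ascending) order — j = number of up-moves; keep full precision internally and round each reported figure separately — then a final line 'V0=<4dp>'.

(0,0): Delta=-0.3369 Bond=44.9075
(1,0): Delta=-0.8548 Bond=87.7244
(1,1): Delta=0.0000 Bond=0.0000
V0=9.8660

Since d<R<u, set p* = (R−d)/(u−d) = 0.4727; price each node as the discounted p*-expectation of its children.
Terminal payoffs: V(2,0)=37.6484, V(2,1)=0.0000, V(2,2)=0.0000
Node (1,0) S=80.0800: V=(p*·0.0000+(1−p*)·37.6484)/1.03=19.2728; Δ=(0.0000−37.6484)/(105.7056−61.6616)=-0.8548; B=V−Δ·S=87.7244
Node (1,1) S=137.2800: V=(p*·0.0000+(1−p*)·0.0000)/1.03=0.0000; Δ=(0.0000−0.0000)/(181.2096−105.7056)=0.0000; B=V−Δ·S=0.0000
Node (0,0) S=104.0000: V=(p*·0.0000+(1−p*)·19.2728)/1.03=9.8660; Δ=(0.0000−19.2728)/(137.2800−80.0800)=-0.3369; B=V−Δ·S=44.9075
Self-financing check: at every node Δ·S+B equals the discounted successor values.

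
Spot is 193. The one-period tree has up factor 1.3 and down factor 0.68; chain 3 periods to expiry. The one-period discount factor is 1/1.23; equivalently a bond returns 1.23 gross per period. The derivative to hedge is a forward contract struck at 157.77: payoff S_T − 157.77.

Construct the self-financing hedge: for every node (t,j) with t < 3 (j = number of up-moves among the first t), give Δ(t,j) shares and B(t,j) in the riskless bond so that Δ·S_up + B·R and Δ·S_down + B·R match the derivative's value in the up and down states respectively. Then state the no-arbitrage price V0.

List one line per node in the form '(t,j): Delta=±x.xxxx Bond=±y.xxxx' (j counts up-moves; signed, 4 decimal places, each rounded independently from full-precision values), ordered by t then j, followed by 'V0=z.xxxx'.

Under the risk-neutral measure, an up-move has probability p* = (R−d)/(u−d) = 0.8871 and values discount at R = 1.23.
Terminal payoffs: V(3,0)=-97.0846, V(3,1)=-41.7538, V(3,2)=64.0256, V(3,3)=266.2510
Node (2,0) S=89.2432: V=(p*·-41.7538+(1−p*)·-97.0846)/1.23=-39.0251; Δ=(-41.7538−-97.0846)/(116.0162−60.6854)=1.0000; B=V−Δ·S=-128.2683
Node (2,1) S=170.6120: V=(p*·64.0256+(1−p*)·-41.7538)/1.23=42.3437; Δ=(64.0256−-41.7538)/(221.7956−116.0162)=1.0000; B=V−Δ·S=-128.2683
Node (2,2) S=326.1700: V=(p*·266.2510+(1−p*)·64.0256)/1.23=197.9017; Δ=(266.2510−64.0256)/(424.0210−221.7956)=1.0000; B=V−Δ·S=-128.2683
Node (1,0) S=131.2400: V=(p*·42.3437+(1−p*)·-39.0251)/1.23=26.9568; Δ=(42.3437−-39.0251)/(170.6120−89.2432)=1.0000; B=V−Δ·S=-104.2832
Node (1,1) S=250.9000: V=(p*·197.9017+(1−p*)·42.3437)/1.23=146.6168; Δ=(197.9017−42.3437)/(326.1700−170.6120)=1.0000; B=V−Δ·S=-104.2832
Node (0,0) S=193.0000: V=(p*·146.6168+(1−p*)·26.9568)/1.23=108.2169; Δ=(146.6168−26.9568)/(250.9000−131.2400)=1.0000; B=V−Δ·S=-84.7831
The time-0 hedge costs 108.2169, which is the no-arbitrage price.

(0,0): Delta=1.0000 Bond=-84.7831
(1,0): Delta=1.0000 Bond=-104.2832
(1,1): Delta=1.0000 Bond=-104.2832
(2,0): Delta=1.0000 Bond=-128.2683
(2,1): Delta=1.0000 Bond=-128.2683
(2,2): Delta=1.0000 Bond=-128.2683
V0=108.2169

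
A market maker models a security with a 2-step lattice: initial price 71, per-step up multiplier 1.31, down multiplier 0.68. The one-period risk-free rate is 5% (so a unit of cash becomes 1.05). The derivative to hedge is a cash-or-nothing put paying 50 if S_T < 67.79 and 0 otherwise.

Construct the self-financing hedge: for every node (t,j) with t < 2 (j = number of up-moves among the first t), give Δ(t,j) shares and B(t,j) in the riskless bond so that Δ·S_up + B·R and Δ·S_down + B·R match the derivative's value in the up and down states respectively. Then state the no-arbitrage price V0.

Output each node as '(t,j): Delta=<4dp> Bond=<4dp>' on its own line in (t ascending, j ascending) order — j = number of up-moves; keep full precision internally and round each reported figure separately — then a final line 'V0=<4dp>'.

(0,0): Delta=-0.6252 Bond=74.1004
(1,0): Delta=0.0000 Bond=47.6190
(1,1): Delta=-0.8533 Bond=99.0174
V0=29.7087

No-arbitrage ⇒ martingale measure with p* = (R−d)/(u−d) = 0.5873.
Terminal values V(2,·): V(2,0)=50.0000, V(2,1)=50.0000, V(2,2)=0.0000
  t=1,j=0: stock 48.2800 → up 63.2468 (V=50.0000), down 32.8304 (V=50.0000). Price 47.6190; hedge Δ=0.0000, bond B=47.6190.
  t=1,j=1: stock 93.0100 → up 121.8431 (V=0.0000), down 63.2468 (V=50.0000). Price 19.6523; hedge Δ=-0.8533, bond B=99.0174.
  t=0,j=0: stock 71.0000 → up 93.0100 (V=19.6523), down 48.2800 (V=47.6190). Price 29.7087; hedge Δ=-0.6252, bond B=74.1004.
Each (Δ,B) replicates both successor values, so the strategy is self-financing and V0 is arbitrage-free.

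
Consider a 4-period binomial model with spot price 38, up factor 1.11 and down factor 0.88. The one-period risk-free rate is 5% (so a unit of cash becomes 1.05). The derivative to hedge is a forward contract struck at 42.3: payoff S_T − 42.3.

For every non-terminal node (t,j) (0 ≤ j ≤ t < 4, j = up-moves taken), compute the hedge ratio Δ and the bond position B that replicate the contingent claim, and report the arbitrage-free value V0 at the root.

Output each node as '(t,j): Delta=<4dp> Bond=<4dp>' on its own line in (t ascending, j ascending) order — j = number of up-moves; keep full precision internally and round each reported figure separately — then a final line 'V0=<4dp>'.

(0,0): Delta=1.0000 Bond=-34.8003
(1,0): Delta=1.0000 Bond=-36.5403
(1,1): Delta=1.0000 Bond=-36.5403
(2,0): Delta=1.0000 Bond=-38.3673
(2,1): Delta=1.0000 Bond=-38.3673
(2,2): Delta=1.0000 Bond=-38.3673
(3,0): Delta=1.0000 Bond=-40.2857
(3,1): Delta=1.0000 Bond=-40.2857
(3,2): Delta=1.0000 Bond=-40.2857
(3,3): Delta=1.0000 Bond=-40.2857
V0=3.1997

Risk-neutral probability p* = (R−d)/(u−d) = (1.05−0.88)/(1.11−0.88) = 0.7391.
Terminal values V(4,·): V(4,0)=-19.5116, V(4,1)=-13.5555, V(4,2)=-6.0427, V(4,3)=3.4336, V(4,4)=15.3867
(3,0): S=25.8959. Δ = (V_up−V_dn)/(S_up−S_dn) = (-13.5555−-19.5116)/(28.7445−22.7884) = 1.0000. V = [p*·-13.5555 + (1−p*)·-19.5116]/1.05 = -14.3898. B = V − Δ·S = -40.2857.
(3,1): S=32.6642. Δ = (V_up−V_dn)/(S_up−S_dn) = (-6.0427−-13.5555)/(36.2573−28.7445) = 1.0000. V = [p*·-6.0427 + (1−p*)·-13.5555]/1.05 = -7.6215. B = V − Δ·S = -40.2857.
(3,2): S=41.2014. Δ = (V_up−V_dn)/(S_up−S_dn) = (3.4336−-6.0427)/(45.7336−36.2573) = 1.0000. V = [p*·3.4336 + (1−p*)·-6.0427]/1.05 = 0.9157. B = V − Δ·S = -40.2857.
(3,3): S=51.9700. Δ = (V_up−V_dn)/(S_up−S_dn) = (15.3867−3.4336)/(57.6867−45.7336) = 1.0000. V = [p*·15.3867 + (1−p*)·3.4336]/1.05 = 11.6843. B = V − Δ·S = -40.2857.
(2,0): S=29.4272. Δ = (V_up−V_dn)/(S_up−S_dn) = (-7.6215−-14.3898)/(32.6642−25.8959) = 1.0000. V = [p*·-7.6215 + (1−p*)·-14.3898]/1.05 = -8.9401. B = V − Δ·S = -38.3673.
(2,1): S=37.1184. Δ = (V_up−V_dn)/(S_up−S_dn) = (0.9157−-7.6215)/(41.2014−32.6642) = 1.0000. V = [p*·0.9157 + (1−p*)·-7.6215]/1.05 = -1.2489. B = V − Δ·S = -38.3673.
(2,2): S=46.8198. Δ = (V_up−V_dn)/(S_up−S_dn) = (11.6843−0.9157)/(51.9700−41.2014) = 1.0000. V = [p*·11.6843 + (1−p*)·0.9157]/1.05 = 8.4525. B = V − Δ·S = -38.3673.
(1,0): S=33.4400. Δ = (V_up−V_dn)/(S_up−S_dn) = (-1.2489−-8.9401)/(37.1184−29.4272) = 1.0000. V = [p*·-1.2489 + (1−p*)·-8.9401]/1.05 = -3.1003. B = V − Δ·S = -36.5403.
(1,1): S=42.1800. Δ = (V_up−V_dn)/(S_up−S_dn) = (8.4525−-1.2489)/(46.8198−37.1184) = 1.0000. V = [p*·8.4525 + (1−p*)·-1.2489]/1.05 = 5.6397. B = V − Δ·S = -36.5403.
(0,0): S=38.0000. Δ = (V_up−V_dn)/(S_up−S_dn) = (5.6397−-3.1003)/(42.1800−33.4400) = 1.0000. V = [p*·5.6397 + (1−p*)·-3.1003]/1.05 = 3.1997. B = V − Δ·S = -34.8003.
Each (Δ,B) replicates both successor values, so the strategy is self-financing and V0 is arbitrage-free.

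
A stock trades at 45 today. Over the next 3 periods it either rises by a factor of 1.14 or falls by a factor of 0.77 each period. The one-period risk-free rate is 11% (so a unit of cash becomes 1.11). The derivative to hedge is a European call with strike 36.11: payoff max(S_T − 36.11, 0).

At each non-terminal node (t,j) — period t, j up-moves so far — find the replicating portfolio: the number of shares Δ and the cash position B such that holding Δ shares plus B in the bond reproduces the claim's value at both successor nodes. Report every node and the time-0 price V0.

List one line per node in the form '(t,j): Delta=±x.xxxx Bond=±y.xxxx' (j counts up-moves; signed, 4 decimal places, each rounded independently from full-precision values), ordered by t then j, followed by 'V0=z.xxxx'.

(0,0): Delta=0.9555 Bond=-24.3181
(1,0): Delta=0.5761 Bond=-13.8465
(1,1): Delta=0.9781 Bond=-28.1531
(2,0): Delta=0.0000 Bond=0.0000
(2,1): Delta=0.6104 Bond=-16.7258
(2,2): Delta=1.0000 Bond=-32.5315
V0=18.6782

Under the risk-neutral measure, an up-move has probability p* = (R−d)/(u−d) = 0.9189 and values discount at R = 1.11.
Terminal values V(3,·): V(3,0)=0.0000, V(3,1)=0.0000, V(3,2)=8.9211, V(3,3)=30.5595
Node (2,0) S=26.6805: V=(p*·0.0000+(1−p*)·0.0000)/1.11=0.0000; Δ=(0.0000−0.0000)/(30.4158−20.5440)=0.0000; B=V−Δ·S=0.0000
Node (2,1) S=39.5010: V=(p*·8.9211+(1−p*)·0.0000)/1.11=7.3854; Δ=(8.9211−0.0000)/(45.0311−30.4158)=0.6104; B=V−Δ·S=-16.7258
Node (2,2) S=58.4820: V=(p*·30.5595+(1−p*)·8.9211)/1.11=25.9505; Δ=(30.5595−8.9211)/(66.6695−45.0311)=1.0000; B=V−Δ·S=-32.5315
Node (1,0) S=34.6500: V=(p*·7.3854+(1−p*)·0.0000)/1.11=6.1140; Δ=(7.3854−0.0000)/(39.5010−26.6805)=0.5761; B=V−Δ·S=-13.8465
Node (1,1) S=51.3000: V=(p*·25.9505+(1−p*)·7.3854)/1.11=22.0227; Δ=(25.9505−7.3854)/(58.4820−39.5010)=0.9781; B=V−Δ·S=-28.1531
Node (0,0) S=45.0000: V=(p*·22.0227+(1−p*)·6.1140)/1.11=18.6782; Δ=(22.0227−6.1140)/(51.3000−34.6500)=0.9555; B=V−Δ·S=-24.3181
Check: Δ(0,0)·S0 + B(0,0) = 18.6782 = V0.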